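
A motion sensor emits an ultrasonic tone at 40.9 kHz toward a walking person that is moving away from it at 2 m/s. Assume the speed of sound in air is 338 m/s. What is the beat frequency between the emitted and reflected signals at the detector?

The walking person first receives the wave as a moving observer: f₁ = f₀ · (v − u)/v = 40.9 × (338 − 2)/338 ≈ 40.658 kHz.
The reflection then acts as a moving source: f₂ = f₁ · v/(v + u) ≈ 40.419 kHz.
Beat frequency (with f₀ = 40900 Hz): |f₂ − f₀| = 2u·f₀/(v + u) = 2 × 2 × 40900/340 ≈ 481 Hz.

481 Hz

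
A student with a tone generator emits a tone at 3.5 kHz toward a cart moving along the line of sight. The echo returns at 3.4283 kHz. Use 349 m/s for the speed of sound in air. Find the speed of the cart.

3.6 m/s

Double Doppler shift off a moving reflector: f₂ = f₀ · (v + u)/(v − u) (u > 0 toward emitter).
Rearranging, u = v · (f₂ − f₀)/(f₂ + f₀) = 349 × -0.0717/6.9283 ≈ -3.6 m/s.
So the cart is moving at 3.6 m/s away from the emitter.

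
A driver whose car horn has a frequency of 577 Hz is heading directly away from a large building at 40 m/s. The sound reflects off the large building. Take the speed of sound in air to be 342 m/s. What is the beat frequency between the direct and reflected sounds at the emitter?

121 Hz

The large building receives the sound from a moving source: f₁ = f₀ · v/(v + v_e) = 577 × 342/382 ≈ 516.6 Hz.
On the return leg the driver is a moving observer: f₂ = f₁ · (v − v_e)/v = 516.6 × 302/342 ≈ 456.2 Hz.
Beat against the emitted tone: |f₂ − f₀| = 2v_e·f₀/(v + v_e) = 2 × 40 × 577/382 ≈ 121 Hz.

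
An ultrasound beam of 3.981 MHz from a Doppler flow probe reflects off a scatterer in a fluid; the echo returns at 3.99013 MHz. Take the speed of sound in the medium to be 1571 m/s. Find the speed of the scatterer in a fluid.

1.80 m/s

Double Doppler shift off a moving reflector: f₂ = f₀ · (v + u)/(v − u) (u > 0 toward emitter).
Rearranging, u = v · (f₂ − f₀)/(f₂ + f₀) = 1571 × 0.00913/7.97113 ≈ 1.80 m/s.
So the scatterer in a fluid is moving at 1.80 m/s toward the emitter.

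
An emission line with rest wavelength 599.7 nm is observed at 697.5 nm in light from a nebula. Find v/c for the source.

λ'/λ₀ = 1.1631 > 1 (redshift), so the source is receding.
λ'/λ₀ = √((1 + β)/(1 − β)) for a receding source ⇒ β = (r² − 1)/(r² + 1) with r = λ'/λ₀.
β = (1.3528 − 1)/(1.3528 + 1) ≈ 0.150.

0.150c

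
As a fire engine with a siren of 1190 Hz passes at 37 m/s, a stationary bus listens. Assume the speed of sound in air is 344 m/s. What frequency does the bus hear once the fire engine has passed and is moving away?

1074 Hz

Receding: f₂ = f · v/(v + v_s) = 1190 × 344/381 ≈ 1074 Hz.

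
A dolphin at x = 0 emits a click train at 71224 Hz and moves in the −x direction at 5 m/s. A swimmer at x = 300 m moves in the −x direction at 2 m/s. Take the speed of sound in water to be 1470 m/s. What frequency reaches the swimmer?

The observer lies on the +x side, so the source is heading away from the observer and the observer is heading toward the source.
Both move, so f' = f · (v + v_o)/(v + v_s).
f' = 71224 × (1470 + 2)/(1470 + 5) = 71224 × 1472/1475 ≈ 71079 Hz.

71079 Hz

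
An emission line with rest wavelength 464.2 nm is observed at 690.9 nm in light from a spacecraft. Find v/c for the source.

0.378

λ'/λ₀ = 1.4884 > 1 (redshift), so the source is receding.
λ'/λ₀ = √((1 + β)/(1 − β)) for a receding source ⇒ β = (r² − 1)/(r² + 1) with r = λ'/λ₀.
β = (2.2152 − 1)/(2.2152 + 1) ≈ 0.378.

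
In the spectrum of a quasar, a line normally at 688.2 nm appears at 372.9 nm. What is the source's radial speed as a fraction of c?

0.546

λ'/λ₀ = 0.5418 < 1 (blueshift), so the source is approaching.
λ'/λ₀ = √((1 − β)/(1 + β)) for an approaching source ⇒ β = (1 − r²)/(1 + r²) with r = λ'/λ₀.
β = (1 − 0.2936)/(1 + 0.2936) ≈ 0.546.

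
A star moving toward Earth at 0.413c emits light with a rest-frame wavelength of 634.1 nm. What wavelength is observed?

Relativistic Doppler for wavelength: λ' = λ₀ · √((1 − β)/(1 + β)).
λ' = 634.1 × √(0.5870/1.4130) = 634.1 × 0.64454 ≈ 408.7 nm.

408.7 nm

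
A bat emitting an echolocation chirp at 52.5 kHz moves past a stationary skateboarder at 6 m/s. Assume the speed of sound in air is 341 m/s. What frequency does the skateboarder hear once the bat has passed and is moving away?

51.6 kHz

Receding: f₂ = f · v/(v + v_s) = 52.5 × 341/347 ≈ 51.6 kHz.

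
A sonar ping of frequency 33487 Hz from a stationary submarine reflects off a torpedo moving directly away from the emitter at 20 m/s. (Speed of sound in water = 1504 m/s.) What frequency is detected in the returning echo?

32608 Hz

The torpedo first receives the wave as a moving observer: f₁ = f₀ · (v − u)/v = 33487 × (1504 − 20)/1504 ≈ 33042 Hz.
The reflection then acts as a moving source: f₂ = f₁ · v/(v + u) ≈ 32608 Hz.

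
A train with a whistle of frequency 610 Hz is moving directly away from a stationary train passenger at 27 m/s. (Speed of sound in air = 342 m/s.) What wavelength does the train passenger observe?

60.5 cm

With the source moving away from a stationary observer, f' = f · v/(v + v_s).
f' = 610 × 342/(342 + 27) ≈ 565 Hz.
λ' = v/f' = 342/565.366 ≈ 60.5 cm.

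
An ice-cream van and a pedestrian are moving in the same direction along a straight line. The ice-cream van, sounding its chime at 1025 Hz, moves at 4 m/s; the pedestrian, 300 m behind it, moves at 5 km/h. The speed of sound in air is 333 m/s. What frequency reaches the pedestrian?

5 km/h = 1.389 m/s.
The pedestrian is behind, so the ice-cream van is moving away from it while the pedestrian is moving toward the ice-cream van.
General Doppler shift: f' = f · (v + v_o)/(v + v_s).
f' = 1025 × (333 + 1.389)/(333 + 4) = 1025 × 334.39/337 ≈ 1017 Hz.

1017 Hz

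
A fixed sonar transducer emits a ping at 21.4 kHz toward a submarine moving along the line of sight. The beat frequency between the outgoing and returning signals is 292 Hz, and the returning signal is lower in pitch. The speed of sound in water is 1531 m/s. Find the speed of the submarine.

10.5 m/s

Double Doppler shift off a moving reflector: f₂ = f₀ · (v + u)/(v − u) (u > 0 toward emitter).
Returning signal is lower, so f₂ = f₀ − Δf = 21400 − 292 = 21108 Hz.
Rearranging, u = v · (f₂ − f₀)/(f₂ + f₀) = 1531 × -292/42508 ≈ -10.5 m/s.
So the submarine is moving at 10.5 m/s away from the emitter.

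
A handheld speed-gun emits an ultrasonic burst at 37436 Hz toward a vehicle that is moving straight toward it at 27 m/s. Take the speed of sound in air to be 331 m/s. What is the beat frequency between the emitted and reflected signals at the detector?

6650 Hz

At the vehicle (a moving observer), f₁ = f₀ · (v + u)/v = 37436 × 358/331 ≈ 40490 Hz.
On reflection it acts as a source moving toward the stationary detector: f₂ = f₁ · v/(v − u) = 40490 × 331/304 ≈ 44086 Hz.
Beat frequency: |f₂ − f₀| = 2u·f₀/(v − u) = 2 × 27 × 37436/304 ≈ 6650 Hz.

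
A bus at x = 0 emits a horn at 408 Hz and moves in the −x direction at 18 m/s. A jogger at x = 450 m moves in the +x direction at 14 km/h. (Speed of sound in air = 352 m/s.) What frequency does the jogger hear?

14 km/h = 3.889 m/s.
The observer lies on the +x side, so the source is heading away from the observer and the observer is heading away from the source.
With source receding and observer receding, f' = f · (v − v_o)/(v + v_s).
f' = 408 × (352 − 3.889)/(352 + 18) = 408 × 348.11/370 ≈ 384 Hz.

384 Hz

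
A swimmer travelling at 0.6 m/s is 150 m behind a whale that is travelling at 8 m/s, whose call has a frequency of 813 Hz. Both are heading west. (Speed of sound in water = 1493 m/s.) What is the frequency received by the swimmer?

The swimmer is behind, so the whale is moving away from it while the swimmer is moving toward the whale.
General Doppler shift: f' = f · (v + v_o)/(v + v_s).
f' = 813 × (1493 + 0.6)/(1493 + 8) = 813 × 1493.6/1501 ≈ 809 Hz.

809 Hz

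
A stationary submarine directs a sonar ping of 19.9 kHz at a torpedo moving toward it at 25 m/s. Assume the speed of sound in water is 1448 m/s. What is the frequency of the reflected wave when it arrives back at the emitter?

The torpedo first receives the wave as a moving observer: f₁ = f₀ · (v + u)/v = 19.9 × (1448 + 25)/1448 ≈ 20.2 kHz.
The reflection then acts as a moving source: f₂ = f₁ · v/(v − u) ≈ 20.6 kHz.

20.6 kHz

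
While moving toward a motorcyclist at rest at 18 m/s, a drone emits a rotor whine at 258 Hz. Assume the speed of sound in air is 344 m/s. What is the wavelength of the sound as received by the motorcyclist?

1.26 m

Only the source moves, toward the listener, so f' = f · v/(v − v_s).
f' = 258 × 344/(344 − 18) ≈ 272 Hz.
λ' = v/f' = 344/272.245 ≈ 1.26 m.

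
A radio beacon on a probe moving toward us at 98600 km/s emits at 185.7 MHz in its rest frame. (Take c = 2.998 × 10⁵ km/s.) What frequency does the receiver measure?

β = v/c = 98600/299800 = 0.3289.
Relativistic Doppler for frequency: f' = f₀ · √((1 + β)/(1 − β)).
f' = 185.7 × √(1.3289/0.6711) = 185.7 × 1.40717 ≈ 261.3 MHz.

261.3 MHz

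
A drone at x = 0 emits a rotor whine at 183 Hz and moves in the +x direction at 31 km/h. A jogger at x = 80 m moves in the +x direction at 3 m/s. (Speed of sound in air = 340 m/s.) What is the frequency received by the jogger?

31 km/h = 8.611 m/s.
The observer lies on the +x side, so the source is heading toward the observer and the observer is heading away from the source.
General Doppler shift: f' = f · (v − v_o)/(v − v_s).
f' = 183 × (340 − 3)/(340 − 8.611) = 183 × 337/331.39 ≈ 186 Hz.

186 Hz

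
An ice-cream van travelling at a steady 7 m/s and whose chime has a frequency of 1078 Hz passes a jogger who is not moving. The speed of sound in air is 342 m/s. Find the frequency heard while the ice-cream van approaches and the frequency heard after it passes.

1101 Hz approaching; 1056 Hz receding

Approaching: f₁ = f · v/(v − v_s) = 1078 × 342/335 ≈ 1101 Hz.
Receding: f₂ = f · v/(v + v_s) = 1078 × 342/349 ≈ 1056 Hz.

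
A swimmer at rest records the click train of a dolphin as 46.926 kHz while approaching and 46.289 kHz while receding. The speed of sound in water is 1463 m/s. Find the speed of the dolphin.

10.0 m/s

f₁/f₂ = (v + v_s)/(v − v_s), so v_s = v · (f₁ − f₂)/(f₁ + f₂).
v_s = 1463 × (46.926 − 46.289)/(46.926 + 46.289) = 1463 × 0.637/93.215 ≈ 10.0 m/s.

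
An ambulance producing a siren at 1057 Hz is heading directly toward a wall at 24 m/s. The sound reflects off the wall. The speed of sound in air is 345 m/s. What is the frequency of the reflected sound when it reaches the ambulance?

The wall receives the sound from a moving source: f₁ = f₀ · v/(v − v_e) = 1057 × 345/321 ≈ 1136 Hz.
On the return leg the ambulance is a moving observer: f₂ = f₁ · (v + v_e)/v = 1136 × 369/345 ≈ 1215 Hz.

1215 Hz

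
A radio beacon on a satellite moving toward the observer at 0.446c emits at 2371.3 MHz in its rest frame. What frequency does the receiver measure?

Relativistic Doppler for frequency: f' = f₀ · √((1 + β)/(1 − β)).
f' = 2371.3 × √(1.4460/0.5540) = 2371.3 × 1.61558 ≈ 3831.0 MHz.

3831.0 MHz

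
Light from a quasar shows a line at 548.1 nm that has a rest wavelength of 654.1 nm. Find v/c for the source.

λ'/λ₀ = 0.8379 < 1 (blueshift), so the source is approaching.
λ'/λ₀ = √((1 − β)/(1 + β)) for an approaching source ⇒ β = (1 − r²)/(1 + r²) with r = λ'/λ₀.
β = (1 − 0.7022)/(1 + 0.7022) ≈ 0.175.

0.175c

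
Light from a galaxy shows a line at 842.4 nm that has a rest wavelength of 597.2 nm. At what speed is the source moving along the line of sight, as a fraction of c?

0.331c

λ'/λ₀ = 1.4106 > 1 (redshift), so the source is receding.
λ'/λ₀ = √((1 + β)/(1 − β)) for a receding source ⇒ β = (r² − 1)/(r² + 1) with r = λ'/λ₀.
β = (1.9897 − 1)/(1.9897 + 1) ≈ 0.331.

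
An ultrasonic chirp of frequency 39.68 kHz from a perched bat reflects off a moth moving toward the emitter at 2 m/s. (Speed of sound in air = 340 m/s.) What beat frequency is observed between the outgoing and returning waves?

470 Hz

At the moth (a moving observer), f₁ = f₀ · (v + u)/v = 39.68 × 342/340 ≈ 39.913 kHz.
On reflection it acts as a source moving toward the stationary detector: f₂ = f₁ · v/(v − u) = 39.913 × 340/338 ≈ 40.150 kHz.
Equivalently f₂ = f₀ · (v + u)/(v − u).
Beat frequency (with f₀ = 39680 Hz): |f₂ − f₀| = 2u·f₀/(v − u) = 2 × 2 × 39680/338 ≈ 470 Hz.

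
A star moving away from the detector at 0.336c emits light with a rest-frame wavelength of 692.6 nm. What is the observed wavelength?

Relativistic Doppler for wavelength: λ' = λ₀ · √((1 + β)/(1 − β)).
λ' = 692.6 × √(1.3360/0.6640) = 692.6 × 1.41847 ≈ 982.4 nm.

982.4 nm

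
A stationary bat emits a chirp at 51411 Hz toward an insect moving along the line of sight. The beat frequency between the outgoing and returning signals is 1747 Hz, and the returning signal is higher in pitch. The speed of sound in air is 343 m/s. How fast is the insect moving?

5.7 m/s

Double Doppler shift off a moving reflector: f₂ = f₀ · (v + u)/(v − u) (u > 0 toward emitter).
Returning signal is higher, so f₂ = f₀ + Δf = 51411 + 1747 = 53158 Hz.
Rearranging, u = v · (f₂ − f₀)/(f₂ + f₀) = 343 × 1747/104569 ≈ 5.7 m/s.
So the insect is moving at 5.7 m/s toward the emitter.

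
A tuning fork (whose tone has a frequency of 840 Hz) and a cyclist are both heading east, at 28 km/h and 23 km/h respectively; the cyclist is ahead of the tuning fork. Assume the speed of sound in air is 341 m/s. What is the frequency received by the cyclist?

28 km/h = 7.778 m/s; 23 km/h = 6.389 m/s.
The cyclist is ahead, so the tuning fork is moving toward it while the cyclist is moving away from the tuning fork.
General Doppler shift: f' = f · (v − v_o)/(v − v_s).
f' = 840 × (341 − 6.389)/(341 − 7.778) = 840 × 334.61/333.22 ≈ 844 Hz.

844 Hz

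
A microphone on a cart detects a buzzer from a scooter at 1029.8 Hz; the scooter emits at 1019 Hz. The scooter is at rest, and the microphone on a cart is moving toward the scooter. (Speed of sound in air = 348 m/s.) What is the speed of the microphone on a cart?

3.7 m/s

f' = f · (v + v_o)/v ⇒ v_o = v · |f'/f − 1|.
v_o = 348 × |1029.8/1019 − 1| = 348 × 0.0106 ≈ 3.7 m/s.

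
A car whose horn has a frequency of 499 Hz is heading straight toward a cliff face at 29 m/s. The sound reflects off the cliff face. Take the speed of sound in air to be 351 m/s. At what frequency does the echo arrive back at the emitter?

The cliff face receives the sound from a moving source: f₁ = f₀ · v/(v − v_e) = 499 × 351/322 ≈ 544 Hz.
On the return leg the car is a moving observer: f₂ = f₁ · (v + v_e)/v = 544 × 380/351 ≈ 589 Hz.

589 Hz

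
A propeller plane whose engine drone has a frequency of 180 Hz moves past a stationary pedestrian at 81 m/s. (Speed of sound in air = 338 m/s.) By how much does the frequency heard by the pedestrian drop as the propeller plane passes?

91.5 Hz

Approaching: f₁ = f · v/(v − v_s) = 180 × 338/257 ≈ 236.7 Hz.
Receding: f₂ = f · v/(v + v_s) = 180 × 338/419 ≈ 145.2 Hz.
Drop: f₁ − f₂ = 2f·v·v_s/(v² − v_s²) = 2 × 180 × 338 × 81/(338² − 81²) ≈ 91.5 Hz.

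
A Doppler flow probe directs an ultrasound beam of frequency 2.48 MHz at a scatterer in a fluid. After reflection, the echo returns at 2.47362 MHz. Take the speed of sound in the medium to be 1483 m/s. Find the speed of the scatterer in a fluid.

1.91 m/s

Double Doppler shift off a moving reflector: f₂ = f₀ · (v + u)/(v − u) (u > 0 toward emitter).
Rearranging, u = v · (f₂ − f₀)/(f₂ + f₀) = 1483 × -0.00638/4.95362 ≈ -1.91 m/s.
So the scatterer in a fluid is moving at 1.91 m/s away from the emitter.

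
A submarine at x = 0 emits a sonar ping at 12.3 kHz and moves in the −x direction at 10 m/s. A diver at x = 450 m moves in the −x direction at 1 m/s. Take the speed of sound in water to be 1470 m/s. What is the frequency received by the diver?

The observer lies on the +x side, so the source is heading away from the observer and the observer is heading toward the source.
Both move, so f' = f · (v + v_o)/(v + v_s).
f' = 12.3 × (1470 + 1)/(1470 + 10) = 12.3 × 1471/1480 ≈ 12.23 kHz.

12.23 kHz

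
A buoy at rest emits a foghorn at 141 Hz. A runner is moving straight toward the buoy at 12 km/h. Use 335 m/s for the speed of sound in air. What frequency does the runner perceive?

142 Hz

12 km/h = 3.333 m/s.
Moving observer, stationary source: f' = f · (v + v_o)/v.
f' = 141 × (335 + 3.333)/335 = 141 × 338.33/335 ≈ 142 Hz.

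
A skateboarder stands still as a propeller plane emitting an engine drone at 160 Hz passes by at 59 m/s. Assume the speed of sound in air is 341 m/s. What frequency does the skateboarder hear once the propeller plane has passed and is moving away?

136 Hz

Receding: f₂ = f · v/(v + v_s) = 160 × 341/400 ≈ 136 Hz.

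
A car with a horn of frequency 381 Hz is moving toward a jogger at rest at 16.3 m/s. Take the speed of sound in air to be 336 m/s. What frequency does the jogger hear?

With the source moving toward a stationary observer, f' = f · v/(v − v_s).
f' = 381 × 336/(336 − 16.3) = 381 × 336/319.7 ≈ 400 Hz.

400 Hz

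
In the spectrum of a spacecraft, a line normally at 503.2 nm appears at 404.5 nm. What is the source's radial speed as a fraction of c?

0.215c

λ'/λ₀ = 0.8039 < 1 (blueshift), so the source is approaching.
λ'/λ₀ = √((1 − β)/(1 + β)) for an approaching source ⇒ β = (1 − r²)/(1 + r²) with r = λ'/λ₀.
β = (1 − 0.6462)/(1 + 0.6462) ≈ 0.215.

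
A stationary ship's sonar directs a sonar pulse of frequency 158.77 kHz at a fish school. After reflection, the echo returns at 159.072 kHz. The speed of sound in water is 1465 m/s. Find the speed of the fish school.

1.39 m/s

Double Doppler shift off a moving reflector: f₂ = f₀ · (v + u)/(v − u) (u > 0 toward emitter).
Rearranging, u = v · (f₂ − f₀)/(f₂ + f₀) = 1465 × 0.302/317.842 ≈ 1.39 m/s.
So the fish school is moving at 1.39 m/s toward the emitter.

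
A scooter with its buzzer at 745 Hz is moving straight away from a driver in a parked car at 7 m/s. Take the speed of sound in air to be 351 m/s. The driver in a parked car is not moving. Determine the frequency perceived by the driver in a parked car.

With the source moving away from a stationary observer, f' = f · v/(v + v_s).
f' = 745 × 351/(351 + 7) = 745 × 351/358 ≈ 730 Hz.

730 Hz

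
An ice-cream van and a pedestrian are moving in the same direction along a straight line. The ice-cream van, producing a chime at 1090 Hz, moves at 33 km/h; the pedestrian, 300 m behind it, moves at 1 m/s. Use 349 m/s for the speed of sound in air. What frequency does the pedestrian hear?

1065 Hz

33 km/h = 9.167 m/s.
The pedestrian is behind, so the ice-cream van is moving away from it while the pedestrian is moving toward the ice-cream van.
With source receding and observer approaching, f' = f · (v + v_o)/(v + v_s).
f' = 1090 × (349 + 1)/(349 + 9.167) = 1090 × 350/358.17 ≈ 1065 Hz.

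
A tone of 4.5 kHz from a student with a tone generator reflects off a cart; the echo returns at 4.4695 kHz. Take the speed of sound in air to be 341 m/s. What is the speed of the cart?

Double Doppler shift off a moving reflector: f₂ = f₀ · (v + u)/(v − u) (u > 0 toward emitter).
Rearranging, u = v · (f₂ − f₀)/(f₂ + f₀) = 341 × -0.0305/8.9695 ≈ -1.16 m/s.
So the cart is moving at 1.16 m/s away from the emitter.

1.16 m/s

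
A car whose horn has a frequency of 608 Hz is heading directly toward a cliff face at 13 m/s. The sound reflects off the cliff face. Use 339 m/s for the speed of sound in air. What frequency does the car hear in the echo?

656 Hz

The cliff face receives the sound from a moving source: f₁ = f₀ · v/(v − v_e) = 608 × 339/326 ≈ 632 Hz.
On the return leg the car is a moving observer: f₂ = f₁ · (v + v_e)/v = 632 × 352/339 ≈ 656 Hz.
Equivalently f₂ = f₀ · (v + v_e)/(v − v_e).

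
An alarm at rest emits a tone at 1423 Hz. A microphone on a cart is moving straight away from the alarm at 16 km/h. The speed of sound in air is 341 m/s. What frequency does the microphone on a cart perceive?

16 km/h = 4.444 m/s.
Only the observer moves, away from the source, so f' = f · (v − v_o)/v.
f' = 1423 × (341 − 4.444)/341 = 1423 × 336.56/341 ≈ 1404 Hz.

1404 Hz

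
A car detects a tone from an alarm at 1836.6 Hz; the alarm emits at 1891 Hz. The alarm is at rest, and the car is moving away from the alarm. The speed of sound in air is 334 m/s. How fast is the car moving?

f' = f · (v − v_o)/v ⇒ v_o = v · |f'/f − 1|.
v_o = 334 × |1836.6/1891 − 1| = 334 × 0.02877 ≈ 9.6 m/s.

9.6 m/s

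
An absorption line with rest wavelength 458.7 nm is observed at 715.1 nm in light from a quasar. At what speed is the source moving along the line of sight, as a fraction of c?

λ'/λ₀ = 1.5590 > 1 (redshift), so the source is receding.
λ'/λ₀ = √((1 + β)/(1 − β)) for a receding source ⇒ β = (r² − 1)/(r² + 1) with r = λ'/λ₀.
β = (2.4304 − 1)/(2.4304 + 1) ≈ 0.417.

0.417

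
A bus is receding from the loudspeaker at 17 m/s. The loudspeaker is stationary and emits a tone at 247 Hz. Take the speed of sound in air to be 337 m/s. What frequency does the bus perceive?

Moving observer, stationary source: f' = f · (v − v_o)/v.
f' = 247 × (337 − 17)/337 = 247 × 320/337 ≈ 235 Hz.

235 Hz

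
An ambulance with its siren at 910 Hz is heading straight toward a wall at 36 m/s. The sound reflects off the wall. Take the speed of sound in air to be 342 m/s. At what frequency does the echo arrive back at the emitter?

The wall receives the sound from a moving source: f₁ = f₀ · v/(v − v_e) = 910 × 342/306 ≈ 1017 Hz.
On the return leg the ambulance is a moving observer: f₂ = f₁ · (v + v_e)/v = 1017 × 378/342 ≈ 1124 Hz.
Equivalently f₂ = f₀ · (v + v_e)/(v − v_e).

1124 Hz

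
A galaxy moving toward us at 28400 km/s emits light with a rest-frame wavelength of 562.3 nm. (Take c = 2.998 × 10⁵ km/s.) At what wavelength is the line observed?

511.3 nm

β = v/c = 28400/299800 = 0.0947.
Relativistic Doppler for wavelength: λ' = λ₀ · √((1 − β)/(1 + β)).
λ' = 562.3 × √(0.9053/1.0947) = 562.3 × 0.90936 ≈ 511.3 nm.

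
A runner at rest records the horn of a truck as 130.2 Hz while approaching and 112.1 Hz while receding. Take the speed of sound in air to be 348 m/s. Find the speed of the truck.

f₁/f₂ = (v + v_s)/(v − v_s), so v_s = v · (f₁ − f₂)/(f₁ + f₂).
v_s = 348 × (130.2 − 112.1)/(130.2 + 112.1) = 348 × 18.1/242.3 ≈ 26 m/s.

26 m/s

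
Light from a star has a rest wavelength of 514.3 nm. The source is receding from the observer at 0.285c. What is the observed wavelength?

689.5 nm

Relativistic Doppler for wavelength: λ' = λ₀ · √((1 + β)/(1 − β)).
λ' = 514.3 × √(1.2850/0.7150) = 514.3 × 1.34060 ≈ 689.5 nm.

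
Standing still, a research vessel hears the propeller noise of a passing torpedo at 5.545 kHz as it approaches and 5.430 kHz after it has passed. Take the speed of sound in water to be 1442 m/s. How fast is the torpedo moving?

15.1 m/s

f₁/f₂ = (v + v_s)/(v − v_s), so v_s = v · (f₁ − f₂)/(f₁ + f₂).
v_s = 1442 × (5.545 − 5.430)/(5.545 + 5.430) = 1442 × 0.115/10.975 ≈ 15.1 m/s.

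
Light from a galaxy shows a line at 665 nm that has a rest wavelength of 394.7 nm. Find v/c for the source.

λ'/λ₀ = 1.6848 > 1 (redshift), so the source is receding.
λ'/λ₀ = √((1 + β)/(1 − β)) for a receding source ⇒ β = (r² − 1)/(r² + 1) with r = λ'/λ₀.
β = (2.8386 − 1)/(2.8386 + 1) ≈ 0.479.

0.479c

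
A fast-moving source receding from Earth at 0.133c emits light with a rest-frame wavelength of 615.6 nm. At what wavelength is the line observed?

Relativistic Doppler for wavelength: λ' = λ₀ · √((1 + β)/(1 − β)).
λ' = 615.6 × √(1.1330/0.8670) = 615.6 × 1.14316 ≈ 703.7 nm.

703.7 nm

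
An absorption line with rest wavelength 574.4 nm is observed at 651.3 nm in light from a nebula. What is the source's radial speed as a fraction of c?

0.125

λ'/λ₀ = 1.1339 > 1 (redshift), so the source is receding.
λ'/λ₀ = √((1 + β)/(1 − β)) for a receding source ⇒ β = (r² − 1)/(r² + 1) with r = λ'/λ₀.
β = (1.2857 − 1)/(1.2857 + 1) ≈ 0.125.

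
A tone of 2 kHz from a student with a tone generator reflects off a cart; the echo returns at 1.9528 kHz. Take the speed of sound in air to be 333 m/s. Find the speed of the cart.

4.0 m/s

Double Doppler shift off a moving reflector: f₂ = f₀ · (v + u)/(v − u) (u > 0 toward emitter).
Rearranging, u = v · (f₂ − f₀)/(f₂ + f₀) = 333 × -0.0472/3.9528 ≈ -4.0 m/s.
So the cart is moving at 4.0 m/s away from the emitter.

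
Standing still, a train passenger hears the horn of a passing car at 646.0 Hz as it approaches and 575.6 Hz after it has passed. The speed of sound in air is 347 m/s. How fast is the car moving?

20.0 m/s

f₁/f₂ = (v + v_s)/(v − v_s), so v_s = v · (f₁ − f₂)/(f₁ + f₂).
v_s = 347 × (646.0 − 575.6)/(646.0 + 575.6) = 347 × 70.4/1221.6 ≈ 20.0 m/s.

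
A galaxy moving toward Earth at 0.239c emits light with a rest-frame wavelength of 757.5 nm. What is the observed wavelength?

Relativistic Doppler for wavelength: λ' = λ₀ · √((1 − β)/(1 + β)).
λ' = 757.5 × √(0.7610/1.2390) = 757.5 × 0.78371 ≈ 593.7 nm.

593.7 nm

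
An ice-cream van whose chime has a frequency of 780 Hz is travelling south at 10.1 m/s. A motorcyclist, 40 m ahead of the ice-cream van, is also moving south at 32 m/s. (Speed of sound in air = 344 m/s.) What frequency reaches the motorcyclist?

The motorcyclist is ahead, so the ice-cream van is moving toward it while the motorcyclist is moving away from the ice-cream van.
Both move, so f' = f · (v − v_o)/(v − v_s).
f' = 780 × (344 − 32)/(344 − 10.1) = 780 × 312/333.9 ≈ 729 Hz.

729 Hz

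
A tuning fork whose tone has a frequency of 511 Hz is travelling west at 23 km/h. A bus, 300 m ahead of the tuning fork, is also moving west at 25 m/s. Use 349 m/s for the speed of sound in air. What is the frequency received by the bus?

483 Hz

23 km/h = 6.389 m/s.
The bus is ahead, so the tuning fork is moving toward it while the bus is moving away from the tuning fork.
Both move, so f' = f · (v − v_o)/(v − v_s).
f' = 511 × (349 − 25)/(349 − 6.389) = 511 × 324/342.61 ≈ 483 Hz.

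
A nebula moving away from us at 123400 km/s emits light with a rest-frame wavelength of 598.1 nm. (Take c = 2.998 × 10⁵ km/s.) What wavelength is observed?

926.4 nm

β = v/c = 123400/299800 = 0.4116.
Relativistic Doppler for wavelength: λ' = λ₀ · √((1 + β)/(1 − β)).
λ' = 598.1 × √(1.4116/0.5884) = 598.1 × 1.54890 ≈ 926.4 nm.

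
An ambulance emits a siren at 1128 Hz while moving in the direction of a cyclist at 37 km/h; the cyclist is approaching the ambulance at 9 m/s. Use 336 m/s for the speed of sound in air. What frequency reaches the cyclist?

1195 Hz

37 km/h = 10.28 m/s.
General Doppler shift: f' = f · (v + v_o)/(v − v_s).
f' = 1128 × (336 + 9)/(336 − 10.28) = 1128 × 345/325.72 ≈ 1195 Hz.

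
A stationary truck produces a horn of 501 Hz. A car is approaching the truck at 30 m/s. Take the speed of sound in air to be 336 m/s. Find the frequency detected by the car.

546 Hz

Only the observer moves, toward the source, so f' = f · (v + v_o)/v.
f' = 501 × (336 + 30)/336 = 501 × 366/336 ≈ 546 Hz.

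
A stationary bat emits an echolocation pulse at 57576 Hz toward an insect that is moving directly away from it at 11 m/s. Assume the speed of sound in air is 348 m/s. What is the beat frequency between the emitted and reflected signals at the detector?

At the insect (a moving observer), f₁ = f₀ · (v − u)/v = 57576 × 337/348 ≈ 55756 Hz.
On reflection it acts as a source moving away from the stationary detector: f₂ = f₁ · v/(v + u) = 55756 × 348/359 ≈ 54048 Hz.
Equivalently f₂ = f₀ · (v − u)/(v + u).
Beat frequency: |f₂ − f₀| = 2u·f₀/(v + u) = 2 × 11 × 57576/359 ≈ 3528 Hz.

3528 Hz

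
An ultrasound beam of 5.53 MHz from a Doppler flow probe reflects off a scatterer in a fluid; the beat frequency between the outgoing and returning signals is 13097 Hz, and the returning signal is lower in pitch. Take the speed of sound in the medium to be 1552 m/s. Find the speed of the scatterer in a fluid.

1.84 m/s

Double Doppler shift off a moving reflector: f₂ = f₀ · (v + u)/(v − u) (u > 0 toward emitter).
Returning signal is lower, so f₂ = f₀ − Δf = 5530000 − 13097 = 5516903 Hz.
Rearranging, u = v · (f₂ − f₀)/(f₂ + f₀) = 1552 × -13097/11046903 ≈ -1.84 m/s.
So the scatterer in a fluid is moving at 1.84 m/s away from the emitter.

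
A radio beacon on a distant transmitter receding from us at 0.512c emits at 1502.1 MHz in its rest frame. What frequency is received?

853.4 MHz

Relativistic Doppler for frequency: f' = f₀ · √((1 − β)/(1 + β)).
f' = 1502.1 × √(0.4880/1.5120) = 1502.1 × 0.56811 ≈ 853.4 MHz.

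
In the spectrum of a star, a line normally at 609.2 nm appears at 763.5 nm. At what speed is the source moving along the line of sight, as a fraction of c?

0.222

λ'/λ₀ = 1.2533 > 1 (redshift), so the source is receding.
λ'/λ₀ = √((1 + β)/(1 − β)) for a receding source ⇒ β = (r² − 1)/(r² + 1) with r = λ'/λ₀.
β = (1.5707 − 1)/(1.5707 + 1) ≈ 0.222.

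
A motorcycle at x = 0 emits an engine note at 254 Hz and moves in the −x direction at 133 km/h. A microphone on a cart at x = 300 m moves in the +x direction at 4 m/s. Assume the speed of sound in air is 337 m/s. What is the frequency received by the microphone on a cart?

133 km/h = 36.94 m/s.
The observer lies on the +x side, so the source is heading away from the observer and the observer is heading away from the source.
Both move, so f' = f · (v − v_o)/(v + v_s).
f' = 254 × (337 − 4)/(337 + 36.94) = 254 × 333/373.94 ≈ 226 Hz.

226 Hz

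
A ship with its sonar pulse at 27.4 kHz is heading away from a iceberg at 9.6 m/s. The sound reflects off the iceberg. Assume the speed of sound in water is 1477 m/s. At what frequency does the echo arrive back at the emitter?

The iceberg receives the sound from a moving source: f₁ = f₀ · v/(v + v_e) = 27.4 × 1477/1486.6 ≈ 27.2 kHz.
On the return leg the ship is a moving observer: f₂ = f₁ · (v − v_e)/v = 27.2 × 1467.4/1477 ≈ 27.0 kHz.

27.0 kHz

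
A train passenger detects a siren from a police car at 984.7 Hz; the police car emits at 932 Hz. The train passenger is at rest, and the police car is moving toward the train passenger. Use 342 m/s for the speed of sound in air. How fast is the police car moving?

f' = f · v/(v − v_s) ⇒ v_s = v · |1 − f/f'|.
v_s = 342 × |1 − 932/984.7| = 342 × 0.05352 ≈ 18.3 m/s.

18.3 m/s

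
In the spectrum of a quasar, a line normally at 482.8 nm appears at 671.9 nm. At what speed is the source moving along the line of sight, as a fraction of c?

λ'/λ₀ = 1.3917 > 1 (redshift), so the source is receding.
λ'/λ₀ = √((1 + β)/(1 − β)) for a receding source ⇒ β = (r² − 1)/(r² + 1) with r = λ'/λ₀.
β = (1.9368 − 1)/(1.9368 + 1) ≈ 0.319.

0.319c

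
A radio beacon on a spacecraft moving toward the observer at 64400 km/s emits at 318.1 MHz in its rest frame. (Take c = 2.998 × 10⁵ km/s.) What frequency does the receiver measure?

395.7 MHz

β = v/c = 64400/299800 = 0.2148.
Relativistic Doppler for frequency: f' = f₀ · √((1 + β)/(1 − β)).
f' = 318.1 × √(1.2148/0.7852) = 318.1 × 1.24385 ≈ 395.7 MHz.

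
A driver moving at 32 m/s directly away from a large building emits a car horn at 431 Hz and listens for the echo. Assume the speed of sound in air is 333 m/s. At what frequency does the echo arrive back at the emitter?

355 Hz

The large building receives the sound from a moving source: f₁ = f₀ · v/(v + v_e) = 431 × 333/365 ≈ 393 Hz.
On the return leg the driver is a moving observer: f₂ = f₁ · (v − v_e)/v = 393 × 301/333 ≈ 355 Hz.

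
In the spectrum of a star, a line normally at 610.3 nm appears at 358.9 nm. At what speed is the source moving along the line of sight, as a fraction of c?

λ'/λ₀ = 0.5881 < 1 (blueshift), so the source is approaching.
λ'/λ₀ = √((1 − β)/(1 + β)) for an approaching source ⇒ β = (1 − r²)/(1 + r²) with r = λ'/λ₀.
β = (1 − 0.3458)/(1 + 0.3458) ≈ 0.486.

0.486c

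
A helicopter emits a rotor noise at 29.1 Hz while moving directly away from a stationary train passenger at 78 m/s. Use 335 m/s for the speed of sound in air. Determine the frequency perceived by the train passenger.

With the source moving away from a stationary observer, f' = f · v/(v + v_s).
f' = 29.1 × 335/(335 + 78) = 29.1 × 335/413 ≈ 23.6 Hz.

23.6 Hz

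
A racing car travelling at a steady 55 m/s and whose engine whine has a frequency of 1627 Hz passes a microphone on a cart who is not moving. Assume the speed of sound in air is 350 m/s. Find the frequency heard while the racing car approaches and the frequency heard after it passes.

Approaching: f₁ = f · v/(v − v_s) = 1627 × 350/295 ≈ 1930 Hz.
Receding: f₂ = f · v/(v + v_s) = 1627 × 350/405 ≈ 1406 Hz.

1930 Hz approaching; 1406 Hz receding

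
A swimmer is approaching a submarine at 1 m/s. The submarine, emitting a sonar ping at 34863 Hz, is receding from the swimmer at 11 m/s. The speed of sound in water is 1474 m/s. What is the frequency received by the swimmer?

Both move, so f' = f · (v + v_o)/(v + v_s).
f' = 34863 × (1474 + 1)/(1474 + 11) = 34863 × 1475/1485 ≈ 34628 Hz.

34628 Hz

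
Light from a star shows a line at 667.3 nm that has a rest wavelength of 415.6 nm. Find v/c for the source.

λ'/λ₀ = 1.6056 > 1 (redshift), so the source is receding.
λ'/λ₀ = √((1 + β)/(1 − β)) for a receding source ⇒ β = (r² − 1)/(r² + 1) with r = λ'/λ₀.
β = (2.5780 − 1)/(2.5780 + 1) ≈ 0.441.

0.441c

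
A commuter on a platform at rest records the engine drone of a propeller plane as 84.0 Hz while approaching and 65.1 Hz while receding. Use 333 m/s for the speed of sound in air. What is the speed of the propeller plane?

42 m/s

f₁/f₂ = (v + v_s)/(v − v_s), so v_s = v · (f₁ − f₂)/(f₁ + f₂).
v_s = 333 × (84.0 − 65.1)/(84.0 + 65.1) = 333 × 18.9/149.1 ≈ 42 m/s.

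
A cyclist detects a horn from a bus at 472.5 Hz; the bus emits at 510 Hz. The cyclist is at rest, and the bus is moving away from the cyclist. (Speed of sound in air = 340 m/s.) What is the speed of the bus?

27 m/s

f' = f · v/(v + v_s) ⇒ v_s = v · |1 − f/f'|.
v_s = 340 × |1 − 510/472.5| = 340 × 0.07937 ≈ 27 m/s.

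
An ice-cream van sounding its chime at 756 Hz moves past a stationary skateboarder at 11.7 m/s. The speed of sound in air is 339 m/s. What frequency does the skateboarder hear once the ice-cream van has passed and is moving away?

Receding: f₂ = f · v/(v + v_s) = 756 × 339/350.7 ≈ 731 Hz.

731 Hz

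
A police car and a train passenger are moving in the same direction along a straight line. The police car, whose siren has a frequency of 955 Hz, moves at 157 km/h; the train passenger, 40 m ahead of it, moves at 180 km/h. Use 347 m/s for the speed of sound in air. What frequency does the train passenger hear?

935 Hz

157 km/h = 43.61 m/s; 180 km/h = 50 m/s.
The train passenger is ahead, so the police car is moving toward it while the train passenger is moving away from the police car.
With source approaching and observer receding, f' = f · (v − v_o)/(v − v_s).
f' = 955 × (347 − 50)/(347 − 43.61) = 955 × 297/303.39 ≈ 935 Hz.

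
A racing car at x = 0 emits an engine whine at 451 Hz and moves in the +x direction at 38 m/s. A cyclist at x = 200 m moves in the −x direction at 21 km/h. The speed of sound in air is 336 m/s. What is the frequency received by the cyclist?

517 Hz

21 km/h = 5.833 m/s.
The observer lies on the +x side, so the source is heading toward the observer and the observer is heading toward the source.
General Doppler shift: f' = f · (v + v_o)/(v − v_s).
f' = 451 × (336 + 5.833)/(336 − 38) = 451 × 341.83/298 ≈ 517 Hz.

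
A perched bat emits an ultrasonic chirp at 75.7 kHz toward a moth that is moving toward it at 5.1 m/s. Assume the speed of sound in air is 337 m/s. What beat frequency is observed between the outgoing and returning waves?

The moth first receives the wave as a moving observer: f₁ = f₀ · (v + u)/v = 75.7 × (337 + 5.1)/337 ≈ 76.85 kHz.
On reflection it acts as a source moving toward the stationary detector: f₂ = f₁ · v/(v − u) = 76.85 × 337/331.9 ≈ 78.03 kHz.
Equivalently f₂ = f₀ · (v + u)/(v − u).
Beat frequency (with f₀ = 75700 Hz): |f₂ − f₀| = 2u·f₀/(v − u) = 2 × 5.1 × 75700/331.9 ≈ 2326 Hz.

2326 Hz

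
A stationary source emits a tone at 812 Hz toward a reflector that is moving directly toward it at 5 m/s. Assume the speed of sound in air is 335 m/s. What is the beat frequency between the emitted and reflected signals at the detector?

At the reflector (a moving observer), f₁ = f₀ · (v + u)/v = 812 × 340/335 ≈ 824.1 Hz.
The reflection then acts as a moving source: f₂ = f₁ · v/(v − u) ≈ 836.6 Hz.
Beat frequency: |f₂ − f₀| = 2u·f₀/(v − u) = 2 × 5 × 812/330 ≈ 24.6 Hz.

24.6 Hz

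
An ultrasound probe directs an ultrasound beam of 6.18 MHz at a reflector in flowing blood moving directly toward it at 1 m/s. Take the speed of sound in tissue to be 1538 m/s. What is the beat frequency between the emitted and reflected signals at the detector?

The reflector in flowing blood first receives the wave as a moving observer: f₁ = f₀ · (v + u)/v = 6.18 × (1538 + 1)/1538 ≈ 6.18402 MHz.
The reflection then acts as a moving source: f₂ = f₁ · v/(v − u) ≈ 6.18804 MHz.
Equivalently f₂ = f₀ · (v + u)/(v − u).
Beat frequency (with f₀ = 6180000 Hz): |f₂ − f₀| = 2u·f₀/(v − u) = 2 × 1 × 6180000/1537 ≈ 8042 Hz.

8042 Hz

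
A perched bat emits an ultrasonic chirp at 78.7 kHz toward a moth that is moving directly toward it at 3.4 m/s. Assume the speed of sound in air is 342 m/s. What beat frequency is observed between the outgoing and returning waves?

1581 Hz

The moth first receives the wave as a moving observer: f₁ = f₀ · (v + u)/v = 78.7 × (342 + 3.4)/342 ≈ 79.482 kHz.
The reflection then acts as a moving source: f₂ = f₁ · v/(v − u) ≈ 80.281 kHz.
Equivalently f₂ = f₀ · (v + u)/(v − u).
Beat frequency (with f₀ = 78700 Hz): |f₂ − f₀| = 2u·f₀/(v − u) = 2 × 3.4 × 78700/338.6 ≈ 1581 Hz.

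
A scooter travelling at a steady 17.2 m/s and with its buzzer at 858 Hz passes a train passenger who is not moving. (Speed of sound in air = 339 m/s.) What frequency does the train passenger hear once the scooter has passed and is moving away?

817 Hz

Receding: f₂ = f · v/(v + v_s) = 858 × 339/356.2 ≈ 817 Hz.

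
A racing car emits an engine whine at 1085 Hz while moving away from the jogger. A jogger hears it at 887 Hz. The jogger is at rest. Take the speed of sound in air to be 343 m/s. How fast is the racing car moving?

f' = f · v/(v + v_s) ⇒ v_s = v · |1 − f/f'|.
v_s = 343 × |1 − 1085/887| = 343 × 0.2232 ≈ 77 m/s.

77 m/s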